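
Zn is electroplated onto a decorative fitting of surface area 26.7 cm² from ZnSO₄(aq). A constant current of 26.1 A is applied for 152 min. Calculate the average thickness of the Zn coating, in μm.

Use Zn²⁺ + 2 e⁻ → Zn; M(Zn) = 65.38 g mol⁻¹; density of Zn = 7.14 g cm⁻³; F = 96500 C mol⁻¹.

Q = I·t = 26.10 × 9120.0 = 238000 C; n(e⁻) = 2.467 mol.
n(Zn) = n(e⁻)/2 = 1.233 mol, so m = 1.233 × 65.38 = 80.63 g.
Volume = m/ρ = 80.63 / 7.14 = 11.29 cm³.
Thickness = V/A = 11.29 / 26.7 = 0.423 cm = 4230 μm.

4230 μm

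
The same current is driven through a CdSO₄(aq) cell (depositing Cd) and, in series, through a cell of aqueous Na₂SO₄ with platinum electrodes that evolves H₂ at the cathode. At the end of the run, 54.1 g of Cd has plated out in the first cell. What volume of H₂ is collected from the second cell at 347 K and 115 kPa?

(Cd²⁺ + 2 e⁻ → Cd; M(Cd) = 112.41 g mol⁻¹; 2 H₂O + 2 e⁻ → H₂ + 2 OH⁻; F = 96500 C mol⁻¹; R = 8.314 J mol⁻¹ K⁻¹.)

n(Cd) = 54.1 / 112.41 = 0.4813 mol, so n(e⁻) = 2 × 0.4813 = 0.9625 mol.
The cells are in series, so the same 0.9625 mol of electrons passes through the second cell.
2 H₂O + 2 e⁻ → H₂ + 2 OH⁻ — 2 mol e⁻ per mol H₂, so n(H₂) = 0.9625/2 = 0.4813 mol.
V = nRT/P = (0.4813 × 8.314 × 347) / (115 × 10³) = 0.0121 m³ = 12.1 L.

12.1 L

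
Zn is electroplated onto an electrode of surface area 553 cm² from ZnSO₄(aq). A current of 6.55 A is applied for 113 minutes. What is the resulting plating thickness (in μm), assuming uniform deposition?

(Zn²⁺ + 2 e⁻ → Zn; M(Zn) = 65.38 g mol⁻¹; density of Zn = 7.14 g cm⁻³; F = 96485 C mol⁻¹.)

Q = I·t = 6.550 × 6780.0 = 44410 C; n(e⁻) = 0.4603 mol.
n(Zn) = n(e⁻)/2 = 0.2301 mol, so m = 0.2301 × 65.38 = 15.05 g.
Volume = m/ρ = 15.05 / 7.14 = 2.107 cm³.
Thickness = V/A = 2.107 / 553 = 0.00381 cm = 38.1 μm.

38.1 μm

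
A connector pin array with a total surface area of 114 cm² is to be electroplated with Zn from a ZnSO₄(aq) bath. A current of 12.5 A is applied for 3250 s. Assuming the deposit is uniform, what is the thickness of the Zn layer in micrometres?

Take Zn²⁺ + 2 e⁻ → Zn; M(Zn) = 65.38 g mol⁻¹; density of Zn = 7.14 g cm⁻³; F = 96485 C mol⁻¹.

169 μm

Q = I·t = 12.50 × 3250.0 = 40620 C; n(e⁻) = 0.4210 mol.
n(Zn) = n(e⁻)/2 = 0.2105 mol, so m = 0.2105 × 65.38 = 13.76 g.
Volume = m/ρ = 13.76 / 7.14 = 1.928 cm³.
Thickness = V/A = 1.928 / 114 = 0.0169 cm = 169 μm.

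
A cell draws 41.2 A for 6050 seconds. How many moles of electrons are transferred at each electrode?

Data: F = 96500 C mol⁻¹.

2.58 mol

Q = I·t = 41.20 A × 6050.0 s = 249300 C.
n(e⁻) = Q/F = 249300 / 96500 = 2.58 mol.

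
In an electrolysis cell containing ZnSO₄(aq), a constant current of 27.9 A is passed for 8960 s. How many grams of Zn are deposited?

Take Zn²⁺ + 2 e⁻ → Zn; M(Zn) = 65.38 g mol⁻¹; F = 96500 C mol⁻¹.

Q = I·t = 27.90 A × 8960.0 s = 250000 C.
n(e⁻) = Q/F = 250000 / 96500 = 2.591 mol.
Zn²⁺ + 2 e⁻ → Zn, so n(Zn) = n(e⁻)/2 = 1.295 mol.
m = n·M = 1.295 × 65.38 = 84.7 g.

84.7 g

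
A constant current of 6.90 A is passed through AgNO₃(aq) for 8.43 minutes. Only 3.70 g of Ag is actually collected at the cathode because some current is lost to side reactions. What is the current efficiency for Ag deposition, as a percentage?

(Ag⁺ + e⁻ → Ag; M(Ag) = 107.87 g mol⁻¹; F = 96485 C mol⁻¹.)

Q = I·t = 6.900 × 505.80 = 3490 C; n(e⁻) = 3490/96485 = 0.03617 mol.
Theoretical n(Ag) = n(e⁻)/1 = 0.03617 mol, i.e. m_theo = 0.03617 × 107.87 = 3.902 g.
Efficiency = m_actual / m_theo = 3.70 / 3.902 = 94.8 %.

94.8 %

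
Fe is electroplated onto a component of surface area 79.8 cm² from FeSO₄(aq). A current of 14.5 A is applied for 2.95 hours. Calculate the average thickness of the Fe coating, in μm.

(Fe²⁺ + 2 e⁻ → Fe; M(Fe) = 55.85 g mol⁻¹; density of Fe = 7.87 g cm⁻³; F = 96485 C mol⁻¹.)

710 μm

Q = I·t = 14.50 × 10620 = 154000 C; n(e⁻) = 1.596 mol.
n(Fe) = n(e⁻)/2 = 0.7980 mol, so m = 0.7980 × 55.85 = 44.57 g.
Volume = m/ρ = 44.57 / 7.87 = 5.663 cm³.
Thickness = V/A = 5.663 / 79.8 = 0.0710 cm = 710 μm.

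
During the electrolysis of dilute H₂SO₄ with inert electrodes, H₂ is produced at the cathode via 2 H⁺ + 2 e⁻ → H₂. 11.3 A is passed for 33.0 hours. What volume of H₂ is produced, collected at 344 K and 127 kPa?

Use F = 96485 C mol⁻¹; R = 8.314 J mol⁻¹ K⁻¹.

Q = I·t = 11.30 A × 118800 s = 1342000 C.
n(e⁻) = Q/F = 1342000 / 96485 = 13.91 mol.
2 electrons are transferred per H₂ molecule, so n(H₂) = 13.91 / 2 = 6.957 mol.
V = nRT/P = (6.957 × 8.314 × 344) / (127 × 10³ Pa) = 0.157 m³ = 157 L.

157 L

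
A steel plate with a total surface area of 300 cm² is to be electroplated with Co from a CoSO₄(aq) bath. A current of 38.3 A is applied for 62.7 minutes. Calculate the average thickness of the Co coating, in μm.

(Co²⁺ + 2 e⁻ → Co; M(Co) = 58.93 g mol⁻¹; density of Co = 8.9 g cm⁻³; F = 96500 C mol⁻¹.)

165 μm

Q = I·t = 38.30 × 3762.0 = 144100 C; n(e⁻) = 1.493 mol.
n(Co) = n(e⁻)/2 = 0.7466 mol, so m = 0.7466 × 58.93 = 43.99 g.
Volume = m/ρ = 43.99 / 8.9 = 4.943 cm³.
Thickness = V/A = 4.943 / 300 = 0.0165 cm = 165 μm.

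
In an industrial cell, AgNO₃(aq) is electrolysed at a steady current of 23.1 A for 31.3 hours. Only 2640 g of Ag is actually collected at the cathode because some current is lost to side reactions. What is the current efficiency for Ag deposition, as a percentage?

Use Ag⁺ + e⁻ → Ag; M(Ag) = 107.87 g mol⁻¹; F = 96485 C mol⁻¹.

90.7 %

Q = I·t = 23.10 × 112680 = 2603000 C; n(e⁻) = 2603000/96485 = 26.98 mol.
Theoretical n(Ag) = n(e⁻)/1 = 26.98 mol, i.e. m_theo = 26.98 × 107.87 = 2910 g.
Efficiency = m_actual / m_theo = 2640 / 2910 = 90.7 %.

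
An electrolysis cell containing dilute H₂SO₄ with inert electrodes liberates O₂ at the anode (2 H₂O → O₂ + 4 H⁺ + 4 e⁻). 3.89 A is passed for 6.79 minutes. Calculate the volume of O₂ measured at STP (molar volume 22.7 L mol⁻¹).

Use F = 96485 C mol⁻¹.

0.0932 L

Q = I·t = 3.890 A × 407.40 s = 1585 C.
n(e⁻) = Q/F = 1585 / 96485 = 0.01643 mol.
4 electrons are transferred per O₂ molecule, so n(O₂) = 0.01643 / 4 = 0.004106 mol.
V = n × V_m = 0.004106 × 22.7 = 0.0932 L.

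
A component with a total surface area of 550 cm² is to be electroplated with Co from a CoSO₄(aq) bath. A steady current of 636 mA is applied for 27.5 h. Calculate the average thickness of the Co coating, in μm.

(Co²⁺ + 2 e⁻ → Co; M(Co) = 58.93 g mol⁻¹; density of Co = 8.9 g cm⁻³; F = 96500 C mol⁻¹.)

Q = I·t = 0.6360 × 99000 = 62960 C; n(e⁻) = 0.6525 mol.
n(Co) = n(e⁻)/2 = 0.3262 mol, so m = 0.3262 × 58.93 = 19.23 g.
Volume = m/ρ = 19.23 / 8.9 = 2.160 cm³.
Thickness = V/A = 2.160 / 550 = 0.00393 cm = 39.3 μm.

39.3 μm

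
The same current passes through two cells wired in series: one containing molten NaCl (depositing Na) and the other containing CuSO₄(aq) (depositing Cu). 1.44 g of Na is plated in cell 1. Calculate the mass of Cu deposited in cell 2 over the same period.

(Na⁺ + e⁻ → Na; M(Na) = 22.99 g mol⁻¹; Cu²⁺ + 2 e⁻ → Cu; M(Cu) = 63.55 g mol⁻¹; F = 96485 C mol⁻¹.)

1.99 g

n(Na) = 1.44 / 22.99 = 0.06264 mol.
Since Na⁺ + e⁻ → Na, n(e⁻) passed = 1 × 0.06264 = 0.06264 mol.
Cells in series carry the same charge, so the same 0.06264 mol of electrons passes through cell 2.
Cu²⁺ + 2 e⁻ → Cu, so n(Cu) = 0.06264 / 2 = 0.03132 mol.
m(Cu) = 0.03132 × 63.55 = 1.99 g.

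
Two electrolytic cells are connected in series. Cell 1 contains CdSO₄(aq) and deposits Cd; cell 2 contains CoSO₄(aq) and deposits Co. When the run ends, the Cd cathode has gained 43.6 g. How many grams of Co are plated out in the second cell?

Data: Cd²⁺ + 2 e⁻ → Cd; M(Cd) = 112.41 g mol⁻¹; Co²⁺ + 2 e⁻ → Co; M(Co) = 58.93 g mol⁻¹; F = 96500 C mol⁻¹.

n(Cd) = 43.6 / 112.41 = 0.3879 mol.
Since Cd²⁺ + 2 e⁻ → Cd, n(e⁻) passed = 2 × 0.3879 = 0.7757 mol.
Cells in series carry the same charge, so the same 0.7757 mol of electrons passes through cell 2.
Co²⁺ + 2 e⁻ → Co, so n(Co) = 0.7757 / 2 = 0.3879 mol.
m(Co) = 0.3879 × 58.93 = 22.9 g.

22.9 g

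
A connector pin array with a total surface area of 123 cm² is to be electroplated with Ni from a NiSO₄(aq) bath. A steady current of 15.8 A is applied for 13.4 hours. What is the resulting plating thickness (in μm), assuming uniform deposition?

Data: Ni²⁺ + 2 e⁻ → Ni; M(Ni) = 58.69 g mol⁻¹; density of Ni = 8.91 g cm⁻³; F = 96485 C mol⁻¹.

Q = I·t = 15.80 × 48240 = 762200 C; n(e⁻) = 7.900 mol.
n(Ni) = n(e⁻)/2 = 3.950 mol, so m = 3.950 × 58.69 = 231.8 g.
Volume = m/ρ = 231.8 / 8.91 = 26.02 cm³.
Thickness = V/A = 26.02 / 123 = 0.212 cm = 2120 μm.

2120 μm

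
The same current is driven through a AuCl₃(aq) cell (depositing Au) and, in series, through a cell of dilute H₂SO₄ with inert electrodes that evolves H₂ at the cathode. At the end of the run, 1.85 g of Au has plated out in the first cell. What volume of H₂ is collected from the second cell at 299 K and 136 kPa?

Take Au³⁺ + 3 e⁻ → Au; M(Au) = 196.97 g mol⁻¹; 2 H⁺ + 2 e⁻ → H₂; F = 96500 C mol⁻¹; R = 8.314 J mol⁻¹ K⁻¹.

0.258 L

n(Au) = 1.85 / 196.97 = 0.009392 mol, so n(e⁻) = 3 × 0.009392 = 0.02818 mol.
The cells are in series, so the same 0.02818 mol of electrons passes through the second cell.
2 H⁺ + 2 e⁻ → H₂ — 2 mol e⁻ per mol H₂, so n(H₂) = 0.02818/2 = 0.01409 mol.
V = nRT/P = (0.01409 × 8.314 × 299) / (136 × 10³) = 2.58 × 10⁻⁴ m³ = 0.258 L.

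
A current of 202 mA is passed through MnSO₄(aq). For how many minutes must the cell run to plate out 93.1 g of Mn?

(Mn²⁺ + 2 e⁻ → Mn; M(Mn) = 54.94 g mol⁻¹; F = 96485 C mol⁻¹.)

n(Mn) = m/M = 93.1 / 54.94 = 1.695 mol.
Each Mn atom requires 2 electrons, so n(e⁻) = 2 × 1.695 = 3.389 mol.
Q = n(e⁻)·F = 3.389 × 96485 = 327000 C.
t = Q/I = 327000 / 0.2020 A = 1619000 s = 27000 min.

27000 min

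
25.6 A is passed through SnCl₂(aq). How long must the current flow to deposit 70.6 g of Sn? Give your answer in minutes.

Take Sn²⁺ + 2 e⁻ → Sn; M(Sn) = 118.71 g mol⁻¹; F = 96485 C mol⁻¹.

74.7 min

n(Sn) = m/M = 70.6 / 118.71 = 0.5947 mol.
Each Sn atom requires 2 electrons, so n(e⁻) = 2 × 0.5947 = 1.189 mol.
Q = n(e⁻)·F = 1.189 × 96485 = 114800 C.
t = Q/I = 114800 / 25.60 A = 4483 s = 74.7 min.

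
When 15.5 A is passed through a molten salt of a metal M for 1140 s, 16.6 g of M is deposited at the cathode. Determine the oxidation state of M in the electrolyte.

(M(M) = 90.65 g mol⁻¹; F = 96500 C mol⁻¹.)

+1

Q = I·t = 15.50 A × 1140.0 s = 17670 C, so n(e⁻) = 17670/96500 = 0.1831 mol.
n(M) deposited = 16.6 / 90.65 = 0.1831 mol.
Electrons per atom = n(e⁻)/n(M) = 0.1831 / 0.1831 = 1.00 ≈ 1, so the ion is M⁺.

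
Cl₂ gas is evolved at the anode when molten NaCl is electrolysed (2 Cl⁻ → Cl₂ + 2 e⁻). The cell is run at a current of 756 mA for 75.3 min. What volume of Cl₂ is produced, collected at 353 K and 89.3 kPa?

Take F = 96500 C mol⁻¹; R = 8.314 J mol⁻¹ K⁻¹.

0.582 L

Q = I·t = 0.7560 A × 4518.0 s = 3416 C.
n(e⁻) = Q/F = 3416 / 96500 = 0.03539 mol.
2 electrons are transferred per Cl₂ molecule, so n(Cl₂) = 0.03539 / 2 = 0.01770 mol.
V = nRT/P = (0.01770 × 8.314 × 353) / (89.3 × 10³ Pa) = 5.82 × 10⁻⁴ m³ = 0.582 L.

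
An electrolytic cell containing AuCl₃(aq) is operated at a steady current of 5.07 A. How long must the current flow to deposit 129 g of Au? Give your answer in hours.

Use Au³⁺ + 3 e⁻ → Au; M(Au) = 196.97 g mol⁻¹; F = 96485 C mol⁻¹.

10.4 h

n(Au) = m/M = 129 / 196.97 = 0.6549 mol.
Each Au atom requires 3 electrons, so n(e⁻) = 3 × 0.6549 = 1.965 mol.
Q = n(e⁻)·F = 1.965 × 96485 = 189600 C.
t = Q/I = 189600 / 5.070 A = 37390 s = 10.4 h.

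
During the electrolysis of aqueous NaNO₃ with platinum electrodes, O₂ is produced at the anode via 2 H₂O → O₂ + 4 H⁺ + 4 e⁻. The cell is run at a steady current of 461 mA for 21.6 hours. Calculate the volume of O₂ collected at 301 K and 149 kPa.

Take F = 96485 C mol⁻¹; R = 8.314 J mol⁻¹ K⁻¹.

Q = I·t = 0.4610 A × 77760 s = 35850 C.
n(e⁻) = Q/F = 35850 / 96485 = 0.3715 mol.
4 electrons are transferred per O₂ molecule, so n(O₂) = 0.3715 / 4 = 0.09288 mol.
V = nRT/P = (0.09288 × 8.314 × 301) / (149 × 10³ Pa) = 0.00156 m³ = 1.56 L.

1.56 L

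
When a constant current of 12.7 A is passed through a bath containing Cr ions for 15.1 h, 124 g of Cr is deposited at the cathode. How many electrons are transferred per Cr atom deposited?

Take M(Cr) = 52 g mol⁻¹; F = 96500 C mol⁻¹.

Q = I·t = 12.70 A × 54360 s = 690400 C, so n(e⁻) = 690400/96500 = 7.154 mol.
n(Cr) deposited = 124 / 52 = 2.385 mol.
Electrons per atom = n(e⁻)/n(Cr) = 7.154 / 2.385 = 3.00 ≈ 3, so the ion is Cr³⁺.

3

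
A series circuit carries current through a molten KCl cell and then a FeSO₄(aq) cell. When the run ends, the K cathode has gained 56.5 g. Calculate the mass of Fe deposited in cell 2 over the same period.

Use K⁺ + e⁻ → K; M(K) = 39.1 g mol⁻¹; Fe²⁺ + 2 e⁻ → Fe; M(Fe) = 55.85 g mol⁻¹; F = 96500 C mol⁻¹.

40.4 g

n(K) = 56.5 / 39.1 = 1.445 mol.
Since K⁺ + e⁻ → K, n(e⁻) passed = 1 × 1.445 = 1.445 mol.
Cells in series carry the same charge, so the same 1.445 mol of electrons passes through cell 2.
Fe²⁺ + 2 e⁻ → Fe, so n(Fe) = 1.445 / 2 = 0.7225 mol.
m(Fe) = 0.7225 × 55.85 = 40.4 g.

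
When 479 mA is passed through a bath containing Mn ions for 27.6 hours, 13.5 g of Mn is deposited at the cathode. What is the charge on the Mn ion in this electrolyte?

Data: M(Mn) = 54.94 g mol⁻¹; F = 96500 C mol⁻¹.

+2

Q = I·t = 0.4790 A × 99360 s = 47590 C, so n(e⁻) = 47590/96500 = 0.4932 mol.
n(Mn) deposited = 13.5 / 54.94 = 0.2457 mol.
Electrons per atom = n(e⁻)/n(Mn) = 0.4932 / 0.2457 = 2.01 ≈ 2, so the ion is Mn²⁺.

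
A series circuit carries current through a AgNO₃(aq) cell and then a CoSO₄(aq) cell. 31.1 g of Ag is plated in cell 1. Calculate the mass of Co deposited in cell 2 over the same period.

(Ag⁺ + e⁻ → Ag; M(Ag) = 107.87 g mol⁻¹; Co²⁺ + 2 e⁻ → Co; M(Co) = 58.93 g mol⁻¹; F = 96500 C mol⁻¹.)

8.50 g

n(Ag) = 31.1 / 107.87 = 0.2883 mol.
Since Ag⁺ + e⁻ → Ag, n(e⁻) passed = 1 × 0.2883 = 0.2883 mol.
Cells in series carry the same charge, so the same 0.2883 mol of electrons passes through cell 2.
Co²⁺ + 2 e⁻ → Co, so n(Co) = 0.2883 / 2 = 0.1442 mol.
m(Co) = 0.1442 × 58.93 = 8.50 g.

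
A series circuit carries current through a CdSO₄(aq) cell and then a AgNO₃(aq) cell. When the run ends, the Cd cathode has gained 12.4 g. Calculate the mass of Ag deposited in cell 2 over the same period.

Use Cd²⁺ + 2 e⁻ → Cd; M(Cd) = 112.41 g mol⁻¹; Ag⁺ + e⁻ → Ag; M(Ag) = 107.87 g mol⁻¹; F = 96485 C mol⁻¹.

23.8 g

n(Cd) = 12.4 / 112.41 = 0.1103 mol.
Since Cd²⁺ + 2 e⁻ → Cd, n(e⁻) passed = 2 × 0.1103 = 0.2206 mol.
Cells in series carry the same charge, so the same 0.2206 mol of electrons passes through cell 2.
Ag⁺ + e⁻ → Ag, so n(Ag) = 0.2206 / 1 = 0.2206 mol.
m(Ag) = 0.2206 × 107.87 = 23.8 g.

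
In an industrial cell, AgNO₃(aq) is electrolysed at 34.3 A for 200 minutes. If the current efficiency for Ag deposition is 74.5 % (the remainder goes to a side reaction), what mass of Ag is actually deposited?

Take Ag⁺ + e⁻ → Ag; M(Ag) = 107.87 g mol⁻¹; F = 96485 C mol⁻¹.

343 g

Q = I·t = 34.30 × 12000 = 411600 C.
n(e⁻) = 411600/96485 = 4.266 mol; theoretically n(Ag) = 4.266/1 = 4.266 mol, m_theo = 460.2 g.
At 74.5 % efficiency, m_actual = 0.745 × 460.2 = 343 g.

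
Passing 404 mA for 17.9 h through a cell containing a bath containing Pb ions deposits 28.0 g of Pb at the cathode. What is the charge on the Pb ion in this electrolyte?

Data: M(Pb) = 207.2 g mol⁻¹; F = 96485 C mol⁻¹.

Q = I·t = 0.4040 A × 64440 s = 26030 C, so n(e⁻) = 26030/96485 = 0.2698 mol.
n(Pb) deposited = 28.0 / 207.2 = 0.1351 mol.
Electrons per atom = n(e⁻)/n(Pb) = 0.2698 / 0.1351 = 2.00 ≈ 2, so the ion is Pb²⁺.

+2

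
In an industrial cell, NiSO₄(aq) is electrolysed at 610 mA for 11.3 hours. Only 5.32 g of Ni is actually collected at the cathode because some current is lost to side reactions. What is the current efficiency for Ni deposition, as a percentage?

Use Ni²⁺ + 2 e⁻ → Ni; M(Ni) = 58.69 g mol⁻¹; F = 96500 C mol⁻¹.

Q = I·t = 0.6100 × 40680 = 24810 C; n(e⁻) = 24810/96500 = 0.2571 mol.
Theoretical n(Ni) = n(e⁻)/2 = 0.1286 mol, i.e. m_theo = 0.1286 × 58.69 = 7.546 g.
Efficiency = m_actual / m_theo = 5.32 / 7.546 = 70.5 %.

70.5 %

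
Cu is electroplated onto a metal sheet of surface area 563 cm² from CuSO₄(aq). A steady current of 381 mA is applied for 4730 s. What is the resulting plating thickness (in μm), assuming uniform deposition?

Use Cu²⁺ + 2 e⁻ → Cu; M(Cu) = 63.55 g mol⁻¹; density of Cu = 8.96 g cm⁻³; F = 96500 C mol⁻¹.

1.18 μm

Q = I·t = 0.3810 × 4730.0 = 1802 C; n(e⁻) = 0.01867 mol.
n(Cu) = n(e⁻)/2 = 0.009337 mol, so m = 0.009337 × 63.55 = 0.5934 g.
Volume = m/ρ = 0.5934 / 8.96 = 0.06623 cm³.
Thickness = V/A = 0.06623 / 563 = 1.18 × 10⁻⁴ cm = 1.18 μm.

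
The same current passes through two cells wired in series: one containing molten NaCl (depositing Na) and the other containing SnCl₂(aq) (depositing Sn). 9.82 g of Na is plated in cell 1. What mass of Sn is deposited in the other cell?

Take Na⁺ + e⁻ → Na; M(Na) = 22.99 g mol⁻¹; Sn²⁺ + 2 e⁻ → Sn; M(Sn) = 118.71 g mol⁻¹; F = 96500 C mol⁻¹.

25.4 g

n(Na) = 9.82 / 22.99 = 0.4271 mol.
Since Na⁺ + e⁻ → Na, n(e⁻) passed = 1 × 0.4271 = 0.4271 mol.
Cells in series carry the same charge, so the same 0.4271 mol of electrons passes through cell 2.
Sn²⁺ + 2 e⁻ → Sn, so n(Sn) = 0.4271 / 2 = 0.2136 mol.
m(Sn) = 0.2136 × 118.71 = 25.4 g.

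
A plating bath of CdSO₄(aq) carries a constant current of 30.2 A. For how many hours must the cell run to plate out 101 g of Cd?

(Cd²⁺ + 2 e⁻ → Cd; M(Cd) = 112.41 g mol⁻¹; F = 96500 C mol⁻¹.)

1.60 h

n(Cd) = m/M = 101 / 112.41 = 0.8985 mol.
Each Cd atom requires 2 electrons, so n(e⁻) = 2 × 0.8985 = 1.797 mol.
Q = n(e⁻)·F = 1.797 × 96500 = 173400 C.
t = Q/I = 173400 / 30.20 A = 5742 s = 1.60 h.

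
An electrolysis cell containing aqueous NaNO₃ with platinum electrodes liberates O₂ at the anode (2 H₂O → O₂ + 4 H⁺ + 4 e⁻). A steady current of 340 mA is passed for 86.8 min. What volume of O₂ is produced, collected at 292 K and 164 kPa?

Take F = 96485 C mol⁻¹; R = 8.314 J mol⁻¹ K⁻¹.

Q = I·t = 0.3400 A × 5208.0 s = 1771 C.
n(e⁻) = Q/F = 1771 / 96485 = 0.01835 mol.
4 electrons are transferred per O₂ molecule, so n(O₂) = 0.01835 / 4 = 0.004588 mol.
V = nRT/P = (0.004588 × 8.314 × 292) / (164 × 10³ Pa) = 6.79 × 10⁻⁵ m³ = 0.0679 L.

0.0679 L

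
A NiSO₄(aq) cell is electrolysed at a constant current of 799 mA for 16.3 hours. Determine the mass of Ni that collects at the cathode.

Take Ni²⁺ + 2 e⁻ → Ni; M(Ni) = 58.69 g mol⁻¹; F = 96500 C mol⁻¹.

14.3 g

Q = I·t = 0.7990 A × 58680 s = 46890 C.
n(e⁻) = Q/F = 46890 / 96500 = 0.4859 mol.
Ni²⁺ + 2 e⁻ → Ni, so n(Ni) = n(e⁻)/2 = 0.2429 mol.
m = n·M = 0.2429 × 58.69 = 14.3 g.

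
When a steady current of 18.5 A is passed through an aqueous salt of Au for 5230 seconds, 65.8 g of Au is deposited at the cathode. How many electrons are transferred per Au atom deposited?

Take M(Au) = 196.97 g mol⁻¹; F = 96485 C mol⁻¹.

Q = I·t = 18.50 A × 5230.0 s = 96760 C, so n(e⁻) = 96760/96485 = 1.003 mol.
n(Au) deposited = 65.8 / 196.97 = 0.3341 mol.
Electrons per atom = n(e⁻)/n(Au) = 1.003 / 0.3341 = 3.00 ≈ 3, so the ion is Au³⁺.

3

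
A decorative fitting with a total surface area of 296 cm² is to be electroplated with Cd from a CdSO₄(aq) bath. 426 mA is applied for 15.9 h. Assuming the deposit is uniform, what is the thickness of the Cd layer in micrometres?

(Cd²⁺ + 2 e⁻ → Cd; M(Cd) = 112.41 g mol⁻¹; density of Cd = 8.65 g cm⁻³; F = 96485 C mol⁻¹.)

Q = I·t = 0.4260 × 57240 = 24380 C; n(e⁻) = 0.2527 mol.
n(Cd) = n(e⁻)/2 = 0.1264 mol, so m = 0.1264 × 112.41 = 14.20 g.
Volume = m/ρ = 14.20 / 8.65 = 1.642 cm³.
Thickness = V/A = 1.642 / 296 = 0.00555 cm = 55.5 μm.

55.5 μm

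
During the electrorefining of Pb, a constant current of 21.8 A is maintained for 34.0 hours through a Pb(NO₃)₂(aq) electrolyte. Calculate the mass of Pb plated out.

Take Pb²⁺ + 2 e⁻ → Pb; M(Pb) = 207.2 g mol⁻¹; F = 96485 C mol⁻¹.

Q = I·t = 21.80 A × 122400 s = 2668000 C.
n(e⁻) = Q/F = 2668000 / 96485 = 27.66 mol.
Pb²⁺ + 2 e⁻ → Pb, so n(Pb) = n(e⁻)/2 = 13.83 mol.
m = n·M = 13.83 × 207.2 = 2870 g.

2870 g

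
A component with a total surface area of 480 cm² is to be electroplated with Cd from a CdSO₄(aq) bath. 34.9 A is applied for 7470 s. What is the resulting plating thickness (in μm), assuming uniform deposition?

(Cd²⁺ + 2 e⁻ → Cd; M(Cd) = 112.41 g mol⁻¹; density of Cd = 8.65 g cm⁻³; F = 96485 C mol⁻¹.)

366 μm

Q = I·t = 34.90 × 7470.0 = 260700 C; n(e⁻) = 2.702 mol.
n(Cd) = n(e⁻)/2 = 1.351 mol, so m = 1.351 × 112.41 = 151.9 g.
Volume = m/ρ = 151.9 / 8.65 = 17.56 cm³.
Thickness = V/A = 17.56 / 480 = 0.0366 cm = 366 μm.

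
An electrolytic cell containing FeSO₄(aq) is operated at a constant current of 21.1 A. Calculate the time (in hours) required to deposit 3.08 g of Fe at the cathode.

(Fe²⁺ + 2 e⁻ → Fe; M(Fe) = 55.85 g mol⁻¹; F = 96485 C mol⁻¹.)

n(Fe) = m/M = 3.08 / 55.85 = 0.05515 mol.
Each Fe atom requires 2 electrons, so n(e⁻) = 2 × 0.05515 = 0.1103 mol.
Q = n(e⁻)·F = 0.1103 × 96485 = 10640 C.
t = Q/I = 10640 / 21.10 A = 504.4 s = 0.140 h.

0.140 h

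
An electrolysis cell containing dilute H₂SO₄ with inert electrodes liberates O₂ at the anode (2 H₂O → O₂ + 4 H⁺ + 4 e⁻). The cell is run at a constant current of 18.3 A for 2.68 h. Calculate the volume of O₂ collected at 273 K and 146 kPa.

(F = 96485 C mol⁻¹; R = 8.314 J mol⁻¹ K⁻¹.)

Q = I·t = 18.30 A × 9648.0 s = 176600 C.
n(e⁻) = Q/F = 176600 / 96485 = 1.830 mol.
4 electrons are transferred per O₂ molecule, so n(O₂) = 1.830 / 4 = 0.4575 mol.
V = nRT/P = (0.4575 × 8.314 × 273) / (146 × 10³ Pa) = 0.00711 m³ = 7.11 L.

7.11 L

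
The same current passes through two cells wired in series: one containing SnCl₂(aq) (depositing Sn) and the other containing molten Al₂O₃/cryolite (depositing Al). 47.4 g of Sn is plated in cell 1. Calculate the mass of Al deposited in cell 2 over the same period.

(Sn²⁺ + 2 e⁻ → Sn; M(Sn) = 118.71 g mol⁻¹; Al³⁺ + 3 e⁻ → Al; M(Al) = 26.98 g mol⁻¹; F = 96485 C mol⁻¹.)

n(Sn) = 47.4 / 118.71 = 0.3993 mol.
Since Sn²⁺ + 2 e⁻ → Sn, n(e⁻) passed = 2 × 0.3993 = 0.7986 mol.
Cells in series carry the same charge, so the same 0.7986 mol of electrons passes through cell 2.
Al³⁺ + 3 e⁻ → Al, so n(Al) = 0.7986 / 3 = 0.2662 mol.
m(Al) = 0.2662 × 26.98 = 7.18 g.

7.18 g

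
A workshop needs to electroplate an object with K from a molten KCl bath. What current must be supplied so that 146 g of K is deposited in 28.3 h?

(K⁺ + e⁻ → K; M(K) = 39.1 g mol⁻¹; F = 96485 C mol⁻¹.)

3.54 A

n(K) = 146 / 39.1 = 3.734 mol.
n(e⁻) = 1 × 3.734 = 3.734 mol.
Q = n(e⁻)·F = 3.734 × 96485 = 360300 C.
I = Q/t = 360300 / 101880 s = 3.54 A.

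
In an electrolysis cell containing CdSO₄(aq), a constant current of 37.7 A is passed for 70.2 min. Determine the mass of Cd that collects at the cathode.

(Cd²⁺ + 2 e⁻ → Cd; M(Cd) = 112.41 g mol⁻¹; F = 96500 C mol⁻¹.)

Q = I·t = 37.70 A × 4212.0 s = 158800 C.
n(e⁻) = Q/F = 158800 / 96500 = 1.646 mol.
Cd²⁺ + 2 e⁻ → Cd, so n(Cd) = n(e⁻)/2 = 0.8228 mol.
m = n·M = 0.8228 × 112.41 = 92.5 g.

92.5 g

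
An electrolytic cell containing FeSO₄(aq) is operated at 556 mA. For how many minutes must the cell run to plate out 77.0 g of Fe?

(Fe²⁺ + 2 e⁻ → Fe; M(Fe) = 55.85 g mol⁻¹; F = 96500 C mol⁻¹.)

n(Fe) = m/M = 77.0 / 55.85 = 1.379 mol.
Each Fe atom requires 2 electrons, so n(e⁻) = 2 × 1.379 = 2.757 mol.
Q = n(e⁻)·F = 2.757 × 96500 = 266100 C.
t = Q/I = 266100 / 0.5560 A = 478600 s = 7980 min.

7980 min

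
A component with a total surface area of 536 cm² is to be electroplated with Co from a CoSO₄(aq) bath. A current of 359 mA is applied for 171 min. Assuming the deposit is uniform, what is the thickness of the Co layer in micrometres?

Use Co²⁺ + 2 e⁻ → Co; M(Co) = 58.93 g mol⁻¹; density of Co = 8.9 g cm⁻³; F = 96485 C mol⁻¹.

Q = I·t = 0.3590 × 10260 = 3683 C; n(e⁻) = 0.03818 mol.
n(Co) = n(e⁻)/2 = 0.01909 mol, so m = 0.01909 × 58.93 = 1.125 g.
Volume = m/ρ = 1.125 / 8.9 = 0.1264 cm³.
Thickness = V/A = 0.1264 / 536 = 2.36 × 10⁻⁴ cm = 2.36 μm.

2.36 μm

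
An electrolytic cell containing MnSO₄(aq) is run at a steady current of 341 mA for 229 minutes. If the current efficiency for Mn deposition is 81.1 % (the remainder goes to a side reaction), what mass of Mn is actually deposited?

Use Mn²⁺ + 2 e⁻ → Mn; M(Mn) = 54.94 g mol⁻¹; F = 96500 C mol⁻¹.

Q = I·t = 0.3410 × 13740 = 4685 C.
n(e⁻) = 4685/96500 = 0.04855 mol; theoretically n(Mn) = 0.04855/2 = 0.02428 mol, m_theo = 1.334 g.
At 81.1 % efficiency, m_actual = 0.811 × 1.334 = 1.08 g.

1.08 g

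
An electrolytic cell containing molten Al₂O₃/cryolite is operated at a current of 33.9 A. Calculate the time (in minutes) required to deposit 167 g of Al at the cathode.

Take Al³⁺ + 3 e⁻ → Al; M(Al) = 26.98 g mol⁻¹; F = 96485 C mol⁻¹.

881 min

n(Al) = m/M = 167 / 26.98 = 6.190 mol.
Each Al atom requires 3 electrons, so n(e⁻) = 3 × 6.190 = 18.57 mol.
Q = n(e⁻)·F = 18.57 × 96485 = 1792000 C.
t = Q/I = 1792000 / 33.90 A = 52850 s = 881 min.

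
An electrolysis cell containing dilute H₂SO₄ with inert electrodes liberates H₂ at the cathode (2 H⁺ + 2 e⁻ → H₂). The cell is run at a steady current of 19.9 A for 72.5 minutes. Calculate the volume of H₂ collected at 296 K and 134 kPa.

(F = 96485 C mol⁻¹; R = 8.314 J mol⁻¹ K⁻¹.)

8.24 L

Q = I·t = 19.90 A × 4350.0 s = 86560 C.
n(e⁻) = Q/F = 86560 / 96485 = 0.8972 mol.
2 electrons are transferred per H₂ molecule, so n(H₂) = 0.8972 / 2 = 0.4486 mol.
V = nRT/P = (0.4486 × 8.314 × 296) / (134 × 10³ Pa) = 0.00824 m³ = 8.24 L.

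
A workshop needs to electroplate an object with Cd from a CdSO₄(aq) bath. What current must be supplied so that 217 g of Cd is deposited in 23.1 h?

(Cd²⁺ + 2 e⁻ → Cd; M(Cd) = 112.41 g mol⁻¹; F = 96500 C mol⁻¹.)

4.48 A

n(Cd) = 217 / 112.41 = 1.930 mol.
n(e⁻) = 2 × 1.930 = 3.861 mol.
Q = n(e⁻)·F = 3.861 × 96500 = 372600 C.
I = Q/t = 372600 / 83160 s = 4.48 A.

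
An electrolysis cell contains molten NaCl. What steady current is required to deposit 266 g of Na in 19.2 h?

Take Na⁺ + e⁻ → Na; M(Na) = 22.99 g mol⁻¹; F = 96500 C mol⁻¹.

n(Na) = 266 / 22.99 = 11.57 mol.
n(e⁻) = 1 × 11.57 = 11.57 mol.
Q = n(e⁻)·F = 11.57 × 96500 = 1117000 C.
I = Q/t = 1117000 / 69120 s = 16.2 A.

16.2 A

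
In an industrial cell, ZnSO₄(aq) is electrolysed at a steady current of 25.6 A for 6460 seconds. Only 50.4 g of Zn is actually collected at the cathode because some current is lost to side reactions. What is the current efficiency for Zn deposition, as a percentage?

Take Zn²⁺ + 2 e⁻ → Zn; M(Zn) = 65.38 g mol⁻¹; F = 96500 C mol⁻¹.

Q = I·t = 25.60 × 6460.0 = 165400 C; n(e⁻) = 165400/96500 = 1.714 mol.
Theoretical n(Zn) = n(e⁻)/2 = 0.8569 mol, i.e. m_theo = 0.8569 × 65.38 = 56.02 g.
Efficiency = m_actual / m_theo = 50.4 / 56.02 = 90.0 %.

90.0 %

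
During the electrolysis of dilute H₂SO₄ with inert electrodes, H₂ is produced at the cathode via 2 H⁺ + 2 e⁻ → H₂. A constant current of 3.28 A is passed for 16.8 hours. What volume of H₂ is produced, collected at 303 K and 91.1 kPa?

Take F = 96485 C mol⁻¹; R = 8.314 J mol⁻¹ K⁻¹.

Q = I·t = 3.280 A × 60480 s = 198400 C.
n(e⁻) = Q/F = 198400 / 96485 = 2.056 mol.
2 electrons are transferred per H₂ molecule, so n(H₂) = 2.056 / 2 = 1.028 mol.
V = nRT/P = (1.028 × 8.314 × 303) / (91.1 × 10³ Pa) = 0.0284 m³ = 28.4 L.

28.4 L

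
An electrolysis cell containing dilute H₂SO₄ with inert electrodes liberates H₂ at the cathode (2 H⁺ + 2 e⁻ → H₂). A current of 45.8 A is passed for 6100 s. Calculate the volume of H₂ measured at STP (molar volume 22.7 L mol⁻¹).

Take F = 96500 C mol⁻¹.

32.9 L

Q = I·t = 45.80 A × 6100.0 s = 279400 C.
n(e⁻) = Q/F = 279400 / 96500 = 2.895 mol.
2 electrons are transferred per H₂ molecule, so n(H₂) = 2.895 / 2 = 1.448 mol.
V = n × V_m = 1.448 × 22.7 = 32.9 L.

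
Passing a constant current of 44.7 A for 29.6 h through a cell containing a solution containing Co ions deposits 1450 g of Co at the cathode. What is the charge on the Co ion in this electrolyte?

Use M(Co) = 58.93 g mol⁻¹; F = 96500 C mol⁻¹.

Q = I·t = 44.70 A × 106560 s = 4763000 C, so n(e⁻) = 4763000/96500 = 49.36 mol.
n(Co) deposited = 1450 / 58.93 = 24.61 mol.
Electrons per atom = n(e⁻)/n(Co) = 49.36 / 24.61 = 2.01 ≈ 2, so the ion is Co²⁺.

+2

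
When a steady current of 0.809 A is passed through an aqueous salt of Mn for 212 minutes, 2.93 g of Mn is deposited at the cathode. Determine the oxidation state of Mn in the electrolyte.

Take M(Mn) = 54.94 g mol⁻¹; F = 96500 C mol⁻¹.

Q = I·t = 0.8090 A × 12720 s = 10290 C, so n(e⁻) = 10290/96500 = 0.1066 mol.
n(Mn) deposited = 2.93 / 54.94 = 0.05333 mol.
Electrons per atom = n(e⁻)/n(Mn) = 0.1066 / 0.05333 = 2.00 ≈ 2, so the ion is Mn²⁺.

+2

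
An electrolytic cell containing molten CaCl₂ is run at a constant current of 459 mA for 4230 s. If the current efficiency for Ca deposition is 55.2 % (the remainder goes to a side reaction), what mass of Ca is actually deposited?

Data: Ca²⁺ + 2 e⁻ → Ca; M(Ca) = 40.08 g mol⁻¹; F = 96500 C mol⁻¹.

0.223 g

Q = I·t = 0.4590 × 4230.0 = 1942 C.
n(e⁻) = 1942/96500 = 0.02012 mol; theoretically n(Ca) = 0.02012/2 = 0.01006 mol, m_theo = 0.4032 g.
At 55.2 % efficiency, m_actual = 0.552 × 0.4032 = 0.223 g.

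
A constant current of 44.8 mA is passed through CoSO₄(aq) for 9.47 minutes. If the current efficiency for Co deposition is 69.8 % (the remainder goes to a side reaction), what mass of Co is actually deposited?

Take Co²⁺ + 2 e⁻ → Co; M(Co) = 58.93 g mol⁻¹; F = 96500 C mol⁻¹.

Q = I·t = 0.04480 × 568.20 = 25.46 C.
n(e⁻) = 25.46/96500 = 0.0002638 mol; theoretically n(Co) = 0.0002638/2 = 0.0001319 mol, m_theo = 0.007772 g.
At 69.8 % efficiency, m_actual = 0.698 × 0.007772 = 0.00543 g.

0.00543 g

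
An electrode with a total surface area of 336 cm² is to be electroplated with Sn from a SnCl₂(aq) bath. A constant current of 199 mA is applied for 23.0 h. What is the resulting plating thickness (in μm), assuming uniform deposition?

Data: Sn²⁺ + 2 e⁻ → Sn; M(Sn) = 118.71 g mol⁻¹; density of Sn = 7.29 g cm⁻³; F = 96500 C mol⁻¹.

41.4 μm

Q = I·t = 0.1990 × 82800 = 16480 C; n(e⁻) = 0.1707 mol.
n(Sn) = n(e⁻)/2 = 0.08537 mol, so m = 0.08537 × 118.71 = 10.13 g.
Volume = m/ρ = 10.13 / 7.29 = 1.390 cm³.
Thickness = V/A = 1.390 / 336 = 0.00414 cm = 41.4 μm.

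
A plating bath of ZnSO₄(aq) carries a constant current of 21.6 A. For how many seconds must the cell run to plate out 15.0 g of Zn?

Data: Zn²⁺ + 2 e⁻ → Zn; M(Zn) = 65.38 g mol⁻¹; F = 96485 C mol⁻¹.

2050 s

n(Zn) = m/M = 15.0 / 65.38 = 0.2294 mol.
Each Zn atom requires 2 electrons, so n(e⁻) = 2 × 0.2294 = 0.4589 mol.
Q = n(e⁻)·F = 0.4589 × 96485 = 44270 C.
t = Q/I = 44270 / 21.60 A = 2050 s.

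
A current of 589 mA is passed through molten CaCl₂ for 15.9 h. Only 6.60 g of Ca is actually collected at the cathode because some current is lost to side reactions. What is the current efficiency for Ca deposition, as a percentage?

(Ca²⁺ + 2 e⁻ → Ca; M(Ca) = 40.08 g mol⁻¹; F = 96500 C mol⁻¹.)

Q = I·t = 0.5890 × 57240 = 33710 C; n(e⁻) = 33710/96500 = 0.3494 mol.
Theoretical n(Ca) = n(e⁻)/2 = 0.1747 mol, i.e. m_theo = 0.1747 × 40.08 = 7.001 g.
Efficiency = m_actual / m_theo = 6.60 / 7.001 = 94.3 %.

94.3 %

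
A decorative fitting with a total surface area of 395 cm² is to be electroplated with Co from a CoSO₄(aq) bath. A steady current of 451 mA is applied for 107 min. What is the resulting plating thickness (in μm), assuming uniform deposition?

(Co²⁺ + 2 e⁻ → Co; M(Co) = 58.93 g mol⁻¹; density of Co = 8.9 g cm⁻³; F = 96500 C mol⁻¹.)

Q = I·t = 0.4510 × 6420.0 = 2895 C; n(e⁻) = 0.03000 mol.
n(Co) = n(e⁻)/2 = 0.01500 mol, so m = 0.01500 × 58.93 = 0.8841 g.
Volume = m/ρ = 0.8841 / 8.9 = 0.09933 cm³.
Thickness = V/A = 0.09933 / 395 = 2.51 × 10⁻⁴ cm = 2.51 μm.

2.51 μm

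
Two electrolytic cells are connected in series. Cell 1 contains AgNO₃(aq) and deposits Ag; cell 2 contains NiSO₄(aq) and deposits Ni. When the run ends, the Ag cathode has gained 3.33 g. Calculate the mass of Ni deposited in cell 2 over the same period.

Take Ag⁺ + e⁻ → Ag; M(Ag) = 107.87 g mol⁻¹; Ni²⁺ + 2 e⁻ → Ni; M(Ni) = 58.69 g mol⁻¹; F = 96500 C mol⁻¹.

n(Ag) = 3.33 / 107.87 = 0.03087 mol.
Since Ag⁺ + e⁻ → Ag, n(e⁻) passed = 1 × 0.03087 = 0.03087 mol.
Cells in series carry the same charge, so the same 0.03087 mol of electrons passes through cell 2.
Ni²⁺ + 2 e⁻ → Ni, so n(Ni) = 0.03087 / 2 = 0.01544 mol.
m(Ni) = 0.01544 × 58.69 = 0.906 g.

0.906 g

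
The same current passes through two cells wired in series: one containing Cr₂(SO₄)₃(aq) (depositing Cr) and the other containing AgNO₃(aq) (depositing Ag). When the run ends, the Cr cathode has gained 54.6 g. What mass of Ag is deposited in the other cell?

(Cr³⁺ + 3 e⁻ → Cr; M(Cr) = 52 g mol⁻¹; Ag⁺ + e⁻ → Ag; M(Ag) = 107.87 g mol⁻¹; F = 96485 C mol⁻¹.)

n(Cr) = 54.6 / 52 = 1.050 mol.
Since Cr³⁺ + 3 e⁻ → Cr, n(e⁻) passed = 3 × 1.050 = 3.150 mol.
Cells in series carry the same charge, so the same 3.150 mol of electrons passes through cell 2.
Ag⁺ + e⁻ → Ag, so n(Ag) = 3.150 / 1 = 3.150 mol.
m(Ag) = 3.150 × 107.87 = 340 g.

340 g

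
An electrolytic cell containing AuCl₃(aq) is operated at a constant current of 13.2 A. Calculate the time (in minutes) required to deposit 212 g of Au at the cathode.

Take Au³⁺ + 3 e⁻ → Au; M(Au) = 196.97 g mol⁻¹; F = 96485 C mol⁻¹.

393 min

n(Au) = m/M = 212 / 196.97 = 1.076 mol.
Each Au atom requires 3 electrons, so n(e⁻) = 3 × 1.076 = 3.229 mol.
Q = n(e⁻)·F = 3.229 × 96485 = 311500 C.
t = Q/I = 311500 / 13.20 A = 23600 s = 393 min.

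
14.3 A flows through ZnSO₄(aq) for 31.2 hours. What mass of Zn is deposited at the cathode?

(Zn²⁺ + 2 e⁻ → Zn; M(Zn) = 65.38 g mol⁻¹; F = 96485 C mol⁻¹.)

544 g

Q = I·t = 14.30 A × 112320 s = 1606000 C.
n(e⁻) = Q/F = 1606000 / 96485 = 16.65 mol.
Zn²⁺ + 2 e⁻ → Zn, so n(Zn) = n(e⁻)/2 = 8.323 mol.
m = n·M = 8.323 × 65.38 = 544 g.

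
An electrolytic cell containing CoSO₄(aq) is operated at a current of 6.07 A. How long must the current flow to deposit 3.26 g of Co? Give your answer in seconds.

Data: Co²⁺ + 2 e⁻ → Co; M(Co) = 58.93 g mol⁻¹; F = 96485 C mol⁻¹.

n(Co) = m/M = 3.26 / 58.93 = 0.05532 mol.
Each Co atom requires 2 electrons, so n(e⁻) = 2 × 0.05532 = 0.1106 mol.
Q = n(e⁻)·F = 0.1106 × 96485 = 10680 C.
t = Q/I = 10680 / 6.070 A = 1759 s.

1760 s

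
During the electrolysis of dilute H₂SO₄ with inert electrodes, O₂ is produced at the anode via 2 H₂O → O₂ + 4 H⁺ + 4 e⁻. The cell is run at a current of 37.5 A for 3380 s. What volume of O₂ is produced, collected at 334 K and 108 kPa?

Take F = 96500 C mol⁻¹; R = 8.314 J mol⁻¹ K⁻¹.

Q = I·t = 37.50 A × 3380.0 s = 126800 C.
n(e⁻) = Q/F = 126800 / 96500 = 1.313 mol.
4 electrons are transferred per O₂ molecule, so n(O₂) = 1.313 / 4 = 0.3284 mol.
V = nRT/P = (0.3284 × 8.314 × 334) / (108 × 10³ Pa) = 0.00844 m³ = 8.44 L.

8.44 L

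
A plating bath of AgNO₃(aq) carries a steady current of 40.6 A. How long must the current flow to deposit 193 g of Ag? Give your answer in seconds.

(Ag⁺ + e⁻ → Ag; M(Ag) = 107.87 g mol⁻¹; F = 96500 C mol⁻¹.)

n(Ag) = m/M = 193 / 107.87 = 1.789 mol.
Each Ag atom requires 1 electron, so n(e⁻) = 1 × 1.789 = 1.789 mol.
Q = n(e⁻)·F = 1.789 × 96500 = 172700 C.
t = Q/I = 172700 / 40.60 A = 4253 s.

4250 s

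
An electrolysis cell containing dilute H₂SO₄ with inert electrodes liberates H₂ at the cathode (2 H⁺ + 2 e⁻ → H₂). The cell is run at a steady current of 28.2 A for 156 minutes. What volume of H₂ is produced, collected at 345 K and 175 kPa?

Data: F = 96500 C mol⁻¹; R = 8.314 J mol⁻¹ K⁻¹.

22.4 L

Q = I·t = 28.20 A × 9360.0 s = 264000 C.
n(e⁻) = Q/F = 264000 / 96500 = 2.735 mol.
2 electrons are transferred per H₂ molecule, so n(H₂) = 2.735 / 2 = 1.368 mol.
V = nRT/P = (1.368 × 8.314 × 345) / (175 × 10³ Pa) = 0.0224 m³ = 22.4 L.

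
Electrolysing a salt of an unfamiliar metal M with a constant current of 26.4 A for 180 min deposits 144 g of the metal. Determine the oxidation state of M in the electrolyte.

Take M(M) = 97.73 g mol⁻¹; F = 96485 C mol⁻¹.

Q = I·t = 26.40 A × 10800 s = 285100 C, so n(e⁻) = 285100/96485 = 2.955 mol.
n(M) deposited = 144 / 97.73 = 1.473 mol.
Electrons per atom = n(e⁻)/n(M) = 2.955 / 1.473 = 2.01 ≈ 2, so the ion is M²⁺.

+2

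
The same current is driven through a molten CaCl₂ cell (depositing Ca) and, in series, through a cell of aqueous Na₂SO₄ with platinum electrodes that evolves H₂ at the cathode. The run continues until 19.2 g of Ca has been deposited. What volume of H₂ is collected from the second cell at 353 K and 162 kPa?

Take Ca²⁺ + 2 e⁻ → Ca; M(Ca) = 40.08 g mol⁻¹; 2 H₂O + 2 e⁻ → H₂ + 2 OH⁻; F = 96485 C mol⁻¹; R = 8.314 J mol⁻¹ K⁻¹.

n(Ca) = 19.2 / 40.08 = 0.4790 mol, so n(e⁻) = 2 × 0.4790 = 0.9581 mol.
The cells are in series, so the same 0.9581 mol of electrons passes through the second cell.
2 H₂O + 2 e⁻ → H₂ + 2 OH⁻ — 2 mol e⁻ per mol H₂, so n(H₂) = 0.9581/2 = 0.4790 mol.
V = nRT/P = (0.4790 × 8.314 × 353) / (162 × 10³) = 0.00868 m³ = 8.68 L.

8.68 L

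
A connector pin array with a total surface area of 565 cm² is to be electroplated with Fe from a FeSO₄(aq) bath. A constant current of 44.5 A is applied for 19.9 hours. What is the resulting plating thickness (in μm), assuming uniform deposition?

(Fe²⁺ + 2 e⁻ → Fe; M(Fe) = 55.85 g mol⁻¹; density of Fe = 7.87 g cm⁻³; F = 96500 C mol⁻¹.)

2070 μm

Q = I·t = 44.50 × 71640 = 3188000 C; n(e⁻) = 33.04 mol.
n(Fe) = n(e⁻)/2 = 16.52 mol, so m = 16.52 × 55.85 = 922.5 g.
Volume = m/ρ = 922.5 / 7.87 = 117.2 cm³.
Thickness = V/A = 117.2 / 565 = 0.207 cm = 2070 μm.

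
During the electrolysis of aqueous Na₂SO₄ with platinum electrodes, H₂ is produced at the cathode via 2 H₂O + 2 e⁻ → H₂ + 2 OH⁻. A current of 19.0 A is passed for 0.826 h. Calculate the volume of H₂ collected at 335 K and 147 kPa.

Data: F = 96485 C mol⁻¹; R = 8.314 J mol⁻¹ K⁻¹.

Q = I·t = 19.00 A × 2973.6 s = 56500 C.
n(e⁻) = Q/F = 56500 / 96485 = 0.5856 mol.
2 electrons are transferred per H₂ molecule, so n(H₂) = 0.5856 / 2 = 0.2928 mol.
V = nRT/P = (0.2928 × 8.314 × 335) / (147 × 10³ Pa) = 0.00555 m³ = 5.55 L.

5.55 L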